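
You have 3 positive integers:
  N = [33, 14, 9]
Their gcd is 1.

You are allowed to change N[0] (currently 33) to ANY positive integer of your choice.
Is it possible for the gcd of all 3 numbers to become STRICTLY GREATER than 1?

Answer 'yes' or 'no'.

Answer: no

Derivation:
Current gcd = 1
gcd of all OTHER numbers (without N[0]=33): gcd([14, 9]) = 1
The new gcd after any change is gcd(1, new_value).
This can be at most 1.
Since 1 = old gcd 1, the gcd can only stay the same or decrease.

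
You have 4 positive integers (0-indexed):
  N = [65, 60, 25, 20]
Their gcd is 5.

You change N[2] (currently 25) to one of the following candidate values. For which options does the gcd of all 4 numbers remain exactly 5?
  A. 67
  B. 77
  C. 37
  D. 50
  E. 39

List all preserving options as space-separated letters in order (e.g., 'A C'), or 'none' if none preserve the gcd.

Old gcd = 5; gcd of others (without N[2]) = 5
New gcd for candidate v: gcd(5, v). Preserves old gcd iff gcd(5, v) = 5.
  Option A: v=67, gcd(5,67)=1 -> changes
  Option B: v=77, gcd(5,77)=1 -> changes
  Option C: v=37, gcd(5,37)=1 -> changes
  Option D: v=50, gcd(5,50)=5 -> preserves
  Option E: v=39, gcd(5,39)=1 -> changes

Answer: D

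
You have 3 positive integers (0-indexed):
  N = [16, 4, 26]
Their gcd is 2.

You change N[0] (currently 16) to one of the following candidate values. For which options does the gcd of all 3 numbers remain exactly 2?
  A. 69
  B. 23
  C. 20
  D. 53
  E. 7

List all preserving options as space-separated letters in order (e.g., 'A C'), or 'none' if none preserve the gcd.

Old gcd = 2; gcd of others (without N[0]) = 2
New gcd for candidate v: gcd(2, v). Preserves old gcd iff gcd(2, v) = 2.
  Option A: v=69, gcd(2,69)=1 -> changes
  Option B: v=23, gcd(2,23)=1 -> changes
  Option C: v=20, gcd(2,20)=2 -> preserves
  Option D: v=53, gcd(2,53)=1 -> changes
  Option E: v=7, gcd(2,7)=1 -> changes

Answer: C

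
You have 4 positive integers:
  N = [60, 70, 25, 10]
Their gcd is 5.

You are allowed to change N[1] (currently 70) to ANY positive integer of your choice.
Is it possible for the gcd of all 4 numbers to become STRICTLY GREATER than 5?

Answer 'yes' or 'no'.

Answer: no

Derivation:
Current gcd = 5
gcd of all OTHER numbers (without N[1]=70): gcd([60, 25, 10]) = 5
The new gcd after any change is gcd(5, new_value).
This can be at most 5.
Since 5 = old gcd 5, the gcd can only stay the same or decrease.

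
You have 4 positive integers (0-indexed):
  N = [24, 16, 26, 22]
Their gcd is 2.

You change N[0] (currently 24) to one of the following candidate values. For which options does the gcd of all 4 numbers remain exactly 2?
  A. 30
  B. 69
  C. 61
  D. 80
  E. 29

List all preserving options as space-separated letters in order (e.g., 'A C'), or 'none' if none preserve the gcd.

Answer: A D

Derivation:
Old gcd = 2; gcd of others (without N[0]) = 2
New gcd for candidate v: gcd(2, v). Preserves old gcd iff gcd(2, v) = 2.
  Option A: v=30, gcd(2,30)=2 -> preserves
  Option B: v=69, gcd(2,69)=1 -> changes
  Option C: v=61, gcd(2,61)=1 -> changes
  Option D: v=80, gcd(2,80)=2 -> preserves
  Option E: v=29, gcd(2,29)=1 -> changes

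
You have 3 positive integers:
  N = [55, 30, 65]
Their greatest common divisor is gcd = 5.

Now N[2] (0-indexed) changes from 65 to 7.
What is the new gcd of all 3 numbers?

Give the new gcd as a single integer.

Answer: 1

Derivation:
Numbers: [55, 30, 65], gcd = 5
Change: index 2, 65 -> 7
gcd of the OTHER numbers (without index 2): gcd([55, 30]) = 5
New gcd = gcd(g_others, new_val) = gcd(5, 7) = 1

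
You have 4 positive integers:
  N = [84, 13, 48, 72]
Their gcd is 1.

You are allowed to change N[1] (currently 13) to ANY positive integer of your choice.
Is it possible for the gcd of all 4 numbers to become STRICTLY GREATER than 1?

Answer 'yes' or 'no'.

Answer: yes

Derivation:
Current gcd = 1
gcd of all OTHER numbers (without N[1]=13): gcd([84, 48, 72]) = 12
The new gcd after any change is gcd(12, new_value).
This can be at most 12.
Since 12 > old gcd 1, the gcd CAN increase (e.g., set N[1] = 12).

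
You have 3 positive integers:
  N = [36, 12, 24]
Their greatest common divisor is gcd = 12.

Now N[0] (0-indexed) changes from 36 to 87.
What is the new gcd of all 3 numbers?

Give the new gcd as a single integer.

Answer: 3

Derivation:
Numbers: [36, 12, 24], gcd = 12
Change: index 0, 36 -> 87
gcd of the OTHER numbers (without index 0): gcd([12, 24]) = 12
New gcd = gcd(g_others, new_val) = gcd(12, 87) = 3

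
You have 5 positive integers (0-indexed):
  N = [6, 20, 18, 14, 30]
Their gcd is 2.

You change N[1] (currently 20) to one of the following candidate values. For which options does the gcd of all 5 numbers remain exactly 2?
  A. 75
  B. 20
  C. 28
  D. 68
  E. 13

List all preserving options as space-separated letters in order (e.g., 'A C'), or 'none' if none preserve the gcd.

Old gcd = 2; gcd of others (without N[1]) = 2
New gcd for candidate v: gcd(2, v). Preserves old gcd iff gcd(2, v) = 2.
  Option A: v=75, gcd(2,75)=1 -> changes
  Option B: v=20, gcd(2,20)=2 -> preserves
  Option C: v=28, gcd(2,28)=2 -> preserves
  Option D: v=68, gcd(2,68)=2 -> preserves
  Option E: v=13, gcd(2,13)=1 -> changes

Answer: B C D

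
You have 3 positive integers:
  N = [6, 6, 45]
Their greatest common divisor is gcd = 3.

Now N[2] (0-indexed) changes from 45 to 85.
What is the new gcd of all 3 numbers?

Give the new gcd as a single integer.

Answer: 1

Derivation:
Numbers: [6, 6, 45], gcd = 3
Change: index 2, 45 -> 85
gcd of the OTHER numbers (without index 2): gcd([6, 6]) = 6
New gcd = gcd(g_others, new_val) = gcd(6, 85) = 1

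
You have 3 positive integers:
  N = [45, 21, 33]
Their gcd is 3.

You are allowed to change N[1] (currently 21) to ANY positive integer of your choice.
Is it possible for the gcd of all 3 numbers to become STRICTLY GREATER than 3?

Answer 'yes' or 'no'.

Answer: no

Derivation:
Current gcd = 3
gcd of all OTHER numbers (without N[1]=21): gcd([45, 33]) = 3
The new gcd after any change is gcd(3, new_value).
This can be at most 3.
Since 3 = old gcd 3, the gcd can only stay the same or decrease.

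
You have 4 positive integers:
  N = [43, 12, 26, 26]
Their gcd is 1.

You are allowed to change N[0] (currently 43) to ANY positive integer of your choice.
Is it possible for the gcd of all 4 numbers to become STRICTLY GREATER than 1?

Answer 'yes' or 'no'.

Current gcd = 1
gcd of all OTHER numbers (without N[0]=43): gcd([12, 26, 26]) = 2
The new gcd after any change is gcd(2, new_value).
This can be at most 2.
Since 2 > old gcd 1, the gcd CAN increase (e.g., set N[0] = 2).

Answer: yes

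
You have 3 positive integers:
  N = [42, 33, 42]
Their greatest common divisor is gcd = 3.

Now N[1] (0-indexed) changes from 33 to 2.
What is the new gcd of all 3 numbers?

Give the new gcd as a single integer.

Numbers: [42, 33, 42], gcd = 3
Change: index 1, 33 -> 2
gcd of the OTHER numbers (without index 1): gcd([42, 42]) = 42
New gcd = gcd(g_others, new_val) = gcd(42, 2) = 2

Answer: 2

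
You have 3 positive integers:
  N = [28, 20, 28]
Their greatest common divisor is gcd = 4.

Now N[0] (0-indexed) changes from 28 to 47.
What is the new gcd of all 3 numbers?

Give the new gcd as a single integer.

Numbers: [28, 20, 28], gcd = 4
Change: index 0, 28 -> 47
gcd of the OTHER numbers (without index 0): gcd([20, 28]) = 4
New gcd = gcd(g_others, new_val) = gcd(4, 47) = 1

Answer: 1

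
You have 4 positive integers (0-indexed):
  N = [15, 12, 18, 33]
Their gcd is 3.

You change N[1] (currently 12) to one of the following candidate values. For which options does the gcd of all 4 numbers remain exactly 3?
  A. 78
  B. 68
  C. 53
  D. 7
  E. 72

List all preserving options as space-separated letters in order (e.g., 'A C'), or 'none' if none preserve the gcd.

Old gcd = 3; gcd of others (without N[1]) = 3
New gcd for candidate v: gcd(3, v). Preserves old gcd iff gcd(3, v) = 3.
  Option A: v=78, gcd(3,78)=3 -> preserves
  Option B: v=68, gcd(3,68)=1 -> changes
  Option C: v=53, gcd(3,53)=1 -> changes
  Option D: v=7, gcd(3,7)=1 -> changes
  Option E: v=72, gcd(3,72)=3 -> preserves

Answer: A E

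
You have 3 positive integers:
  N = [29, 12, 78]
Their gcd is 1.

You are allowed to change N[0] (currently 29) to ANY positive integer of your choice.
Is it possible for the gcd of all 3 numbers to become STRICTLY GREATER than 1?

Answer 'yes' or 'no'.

Answer: yes

Derivation:
Current gcd = 1
gcd of all OTHER numbers (without N[0]=29): gcd([12, 78]) = 6
The new gcd after any change is gcd(6, new_value).
This can be at most 6.
Since 6 > old gcd 1, the gcd CAN increase (e.g., set N[0] = 6).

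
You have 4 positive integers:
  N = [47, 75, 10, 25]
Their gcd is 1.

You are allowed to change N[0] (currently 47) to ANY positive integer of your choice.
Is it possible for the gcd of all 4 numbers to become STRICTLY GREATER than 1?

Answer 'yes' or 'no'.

Answer: yes

Derivation:
Current gcd = 1
gcd of all OTHER numbers (without N[0]=47): gcd([75, 10, 25]) = 5
The new gcd after any change is gcd(5, new_value).
This can be at most 5.
Since 5 > old gcd 1, the gcd CAN increase (e.g., set N[0] = 5).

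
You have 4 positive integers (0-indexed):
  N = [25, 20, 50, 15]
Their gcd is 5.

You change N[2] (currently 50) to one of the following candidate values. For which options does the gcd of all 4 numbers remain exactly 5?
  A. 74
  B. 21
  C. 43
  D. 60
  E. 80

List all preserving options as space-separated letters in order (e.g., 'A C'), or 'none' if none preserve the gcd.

Answer: D E

Derivation:
Old gcd = 5; gcd of others (without N[2]) = 5
New gcd for candidate v: gcd(5, v). Preserves old gcd iff gcd(5, v) = 5.
  Option A: v=74, gcd(5,74)=1 -> changes
  Option B: v=21, gcd(5,21)=1 -> changes
  Option C: v=43, gcd(5,43)=1 -> changes
  Option D: v=60, gcd(5,60)=5 -> preserves
  Option E: v=80, gcd(5,80)=5 -> preserves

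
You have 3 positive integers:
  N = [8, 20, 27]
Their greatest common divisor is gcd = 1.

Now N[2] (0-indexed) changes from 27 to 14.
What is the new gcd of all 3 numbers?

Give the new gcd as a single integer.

Numbers: [8, 20, 27], gcd = 1
Change: index 2, 27 -> 14
gcd of the OTHER numbers (without index 2): gcd([8, 20]) = 4
New gcd = gcd(g_others, new_val) = gcd(4, 14) = 2

Answer: 2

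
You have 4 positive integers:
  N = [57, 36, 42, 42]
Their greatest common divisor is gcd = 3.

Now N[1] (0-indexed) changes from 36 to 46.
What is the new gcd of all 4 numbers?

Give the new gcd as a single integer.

Answer: 1

Derivation:
Numbers: [57, 36, 42, 42], gcd = 3
Change: index 1, 36 -> 46
gcd of the OTHER numbers (without index 1): gcd([57, 42, 42]) = 3
New gcd = gcd(g_others, new_val) = gcd(3, 46) = 1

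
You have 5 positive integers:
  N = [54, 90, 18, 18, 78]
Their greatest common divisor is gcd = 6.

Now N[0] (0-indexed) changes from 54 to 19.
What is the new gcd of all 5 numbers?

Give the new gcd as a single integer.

Numbers: [54, 90, 18, 18, 78], gcd = 6
Change: index 0, 54 -> 19
gcd of the OTHER numbers (without index 0): gcd([90, 18, 18, 78]) = 6
New gcd = gcd(g_others, new_val) = gcd(6, 19) = 1

Answer: 1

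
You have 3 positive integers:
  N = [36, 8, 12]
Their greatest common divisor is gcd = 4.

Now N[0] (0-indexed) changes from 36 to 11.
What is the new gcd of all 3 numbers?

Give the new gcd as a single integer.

Answer: 1

Derivation:
Numbers: [36, 8, 12], gcd = 4
Change: index 0, 36 -> 11
gcd of the OTHER numbers (without index 0): gcd([8, 12]) = 4
New gcd = gcd(g_others, new_val) = gcd(4, 11) = 1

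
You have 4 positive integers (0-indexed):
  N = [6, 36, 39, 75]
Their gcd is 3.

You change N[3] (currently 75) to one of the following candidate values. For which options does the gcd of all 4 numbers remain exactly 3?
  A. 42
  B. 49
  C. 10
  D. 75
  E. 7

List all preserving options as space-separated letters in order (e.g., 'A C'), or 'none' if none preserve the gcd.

Answer: A D

Derivation:
Old gcd = 3; gcd of others (without N[3]) = 3
New gcd for candidate v: gcd(3, v). Preserves old gcd iff gcd(3, v) = 3.
  Option A: v=42, gcd(3,42)=3 -> preserves
  Option B: v=49, gcd(3,49)=1 -> changes
  Option C: v=10, gcd(3,10)=1 -> changes
  Option D: v=75, gcd(3,75)=3 -> preserves
  Option E: v=7, gcd(3,7)=1 -> changes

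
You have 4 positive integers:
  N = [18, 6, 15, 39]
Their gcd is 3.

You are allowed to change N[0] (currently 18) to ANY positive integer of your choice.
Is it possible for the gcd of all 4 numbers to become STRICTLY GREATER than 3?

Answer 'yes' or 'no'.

Current gcd = 3
gcd of all OTHER numbers (without N[0]=18): gcd([6, 15, 39]) = 3
The new gcd after any change is gcd(3, new_value).
This can be at most 3.
Since 3 = old gcd 3, the gcd can only stay the same or decrease.

Answer: no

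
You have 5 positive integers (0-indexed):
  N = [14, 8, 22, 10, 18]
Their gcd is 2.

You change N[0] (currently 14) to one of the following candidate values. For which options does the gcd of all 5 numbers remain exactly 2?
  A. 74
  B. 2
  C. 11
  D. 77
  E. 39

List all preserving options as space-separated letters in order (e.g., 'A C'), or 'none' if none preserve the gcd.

Answer: A B

Derivation:
Old gcd = 2; gcd of others (without N[0]) = 2
New gcd for candidate v: gcd(2, v). Preserves old gcd iff gcd(2, v) = 2.
  Option A: v=74, gcd(2,74)=2 -> preserves
  Option B: v=2, gcd(2,2)=2 -> preserves
  Option C: v=11, gcd(2,11)=1 -> changes
  Option D: v=77, gcd(2,77)=1 -> changes
  Option E: v=39, gcd(2,39)=1 -> changes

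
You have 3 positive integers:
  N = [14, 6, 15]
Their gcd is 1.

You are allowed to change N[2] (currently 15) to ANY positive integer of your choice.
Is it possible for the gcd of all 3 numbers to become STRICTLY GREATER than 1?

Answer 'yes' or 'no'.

Answer: yes

Derivation:
Current gcd = 1
gcd of all OTHER numbers (without N[2]=15): gcd([14, 6]) = 2
The new gcd after any change is gcd(2, new_value).
This can be at most 2.
Since 2 > old gcd 1, the gcd CAN increase (e.g., set N[2] = 2).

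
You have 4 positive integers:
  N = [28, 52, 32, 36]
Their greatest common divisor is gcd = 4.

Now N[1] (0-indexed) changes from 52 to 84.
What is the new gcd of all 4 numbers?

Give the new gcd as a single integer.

Answer: 4

Derivation:
Numbers: [28, 52, 32, 36], gcd = 4
Change: index 1, 52 -> 84
gcd of the OTHER numbers (without index 1): gcd([28, 32, 36]) = 4
New gcd = gcd(g_others, new_val) = gcd(4, 84) = 4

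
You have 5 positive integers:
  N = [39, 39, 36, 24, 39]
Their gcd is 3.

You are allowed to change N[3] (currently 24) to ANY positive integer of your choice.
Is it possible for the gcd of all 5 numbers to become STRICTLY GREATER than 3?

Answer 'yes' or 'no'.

Current gcd = 3
gcd of all OTHER numbers (without N[3]=24): gcd([39, 39, 36, 39]) = 3
The new gcd after any change is gcd(3, new_value).
This can be at most 3.
Since 3 = old gcd 3, the gcd can only stay the same or decrease.

Answer: no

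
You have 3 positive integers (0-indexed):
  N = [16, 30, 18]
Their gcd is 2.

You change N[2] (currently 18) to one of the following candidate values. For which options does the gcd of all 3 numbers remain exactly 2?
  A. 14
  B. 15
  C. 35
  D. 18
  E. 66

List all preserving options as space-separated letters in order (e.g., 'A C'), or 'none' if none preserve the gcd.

Answer: A D E

Derivation:
Old gcd = 2; gcd of others (without N[2]) = 2
New gcd for candidate v: gcd(2, v). Preserves old gcd iff gcd(2, v) = 2.
  Option A: v=14, gcd(2,14)=2 -> preserves
  Option B: v=15, gcd(2,15)=1 -> changes
  Option C: v=35, gcd(2,35)=1 -> changes
  Option D: v=18, gcd(2,18)=2 -> preserves
  Option E: v=66, gcd(2,66)=2 -> preserves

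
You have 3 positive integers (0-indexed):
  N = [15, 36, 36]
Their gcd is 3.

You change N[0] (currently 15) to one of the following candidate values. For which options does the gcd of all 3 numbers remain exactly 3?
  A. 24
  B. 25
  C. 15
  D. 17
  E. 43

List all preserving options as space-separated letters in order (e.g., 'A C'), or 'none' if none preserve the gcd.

Answer: C

Derivation:
Old gcd = 3; gcd of others (without N[0]) = 36
New gcd for candidate v: gcd(36, v). Preserves old gcd iff gcd(36, v) = 3.
  Option A: v=24, gcd(36,24)=12 -> changes
  Option B: v=25, gcd(36,25)=1 -> changes
  Option C: v=15, gcd(36,15)=3 -> preserves
  Option D: v=17, gcd(36,17)=1 -> changes
  Option E: v=43, gcd(36,43)=1 -> changes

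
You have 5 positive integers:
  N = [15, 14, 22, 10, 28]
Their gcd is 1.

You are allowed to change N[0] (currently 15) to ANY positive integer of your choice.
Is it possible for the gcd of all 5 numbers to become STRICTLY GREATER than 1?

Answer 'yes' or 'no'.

Current gcd = 1
gcd of all OTHER numbers (without N[0]=15): gcd([14, 22, 10, 28]) = 2
The new gcd after any change is gcd(2, new_value).
This can be at most 2.
Since 2 > old gcd 1, the gcd CAN increase (e.g., set N[0] = 2).

Answer: yes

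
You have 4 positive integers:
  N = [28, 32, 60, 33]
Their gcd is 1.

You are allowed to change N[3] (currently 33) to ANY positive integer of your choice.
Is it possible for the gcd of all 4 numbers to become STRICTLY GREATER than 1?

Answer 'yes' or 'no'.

Answer: yes

Derivation:
Current gcd = 1
gcd of all OTHER numbers (without N[3]=33): gcd([28, 32, 60]) = 4
The new gcd after any change is gcd(4, new_value).
This can be at most 4.
Since 4 > old gcd 1, the gcd CAN increase (e.g., set N[3] = 4).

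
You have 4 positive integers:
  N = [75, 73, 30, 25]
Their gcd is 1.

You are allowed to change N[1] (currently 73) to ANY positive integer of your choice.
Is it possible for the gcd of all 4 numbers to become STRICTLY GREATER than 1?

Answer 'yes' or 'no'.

Answer: yes

Derivation:
Current gcd = 1
gcd of all OTHER numbers (without N[1]=73): gcd([75, 30, 25]) = 5
The new gcd after any change is gcd(5, new_value).
This can be at most 5.
Since 5 > old gcd 1, the gcd CAN increase (e.g., set N[1] = 5).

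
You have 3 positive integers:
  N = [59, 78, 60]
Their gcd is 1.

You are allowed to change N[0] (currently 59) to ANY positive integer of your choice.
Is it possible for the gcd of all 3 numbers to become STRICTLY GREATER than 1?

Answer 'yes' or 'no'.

Answer: yes

Derivation:
Current gcd = 1
gcd of all OTHER numbers (without N[0]=59): gcd([78, 60]) = 6
The new gcd after any change is gcd(6, new_value).
This can be at most 6.
Since 6 > old gcd 1, the gcd CAN increase (e.g., set N[0] = 6).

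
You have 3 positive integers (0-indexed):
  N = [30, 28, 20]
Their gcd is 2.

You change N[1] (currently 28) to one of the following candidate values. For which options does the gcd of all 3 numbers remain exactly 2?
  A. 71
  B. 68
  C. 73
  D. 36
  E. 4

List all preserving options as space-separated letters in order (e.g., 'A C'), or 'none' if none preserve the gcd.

Answer: B D E

Derivation:
Old gcd = 2; gcd of others (without N[1]) = 10
New gcd for candidate v: gcd(10, v). Preserves old gcd iff gcd(10, v) = 2.
  Option A: v=71, gcd(10,71)=1 -> changes
  Option B: v=68, gcd(10,68)=2 -> preserves
  Option C: v=73, gcd(10,73)=1 -> changes
  Option D: v=36, gcd(10,36)=2 -> preserves
  Option E: v=4, gcd(10,4)=2 -> preserves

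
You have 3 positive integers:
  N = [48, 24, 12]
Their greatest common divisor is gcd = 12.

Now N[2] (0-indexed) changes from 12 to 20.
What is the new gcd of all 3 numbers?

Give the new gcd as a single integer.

Answer: 4

Derivation:
Numbers: [48, 24, 12], gcd = 12
Change: index 2, 12 -> 20
gcd of the OTHER numbers (without index 2): gcd([48, 24]) = 24
New gcd = gcd(g_others, new_val) = gcd(24, 20) = 4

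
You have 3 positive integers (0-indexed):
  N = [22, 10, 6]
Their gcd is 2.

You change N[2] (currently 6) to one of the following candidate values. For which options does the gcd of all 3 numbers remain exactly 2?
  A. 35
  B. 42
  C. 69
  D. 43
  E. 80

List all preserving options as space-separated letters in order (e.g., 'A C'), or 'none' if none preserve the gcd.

Old gcd = 2; gcd of others (without N[2]) = 2
New gcd for candidate v: gcd(2, v). Preserves old gcd iff gcd(2, v) = 2.
  Option A: v=35, gcd(2,35)=1 -> changes
  Option B: v=42, gcd(2,42)=2 -> preserves
  Option C: v=69, gcd(2,69)=1 -> changes
  Option D: v=43, gcd(2,43)=1 -> changes
  Option E: v=80, gcd(2,80)=2 -> preserves

Answer: B E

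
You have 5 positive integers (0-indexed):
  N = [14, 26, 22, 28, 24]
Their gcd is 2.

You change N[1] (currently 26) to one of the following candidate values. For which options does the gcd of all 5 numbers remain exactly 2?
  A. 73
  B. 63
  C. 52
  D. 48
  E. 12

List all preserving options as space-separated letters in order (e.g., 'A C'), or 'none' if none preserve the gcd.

Old gcd = 2; gcd of others (without N[1]) = 2
New gcd for candidate v: gcd(2, v). Preserves old gcd iff gcd(2, v) = 2.
  Option A: v=73, gcd(2,73)=1 -> changes
  Option B: v=63, gcd(2,63)=1 -> changes
  Option C: v=52, gcd(2,52)=2 -> preserves
  Option D: v=48, gcd(2,48)=2 -> preserves
  Option E: v=12, gcd(2,12)=2 -> preserves

Answer: C D E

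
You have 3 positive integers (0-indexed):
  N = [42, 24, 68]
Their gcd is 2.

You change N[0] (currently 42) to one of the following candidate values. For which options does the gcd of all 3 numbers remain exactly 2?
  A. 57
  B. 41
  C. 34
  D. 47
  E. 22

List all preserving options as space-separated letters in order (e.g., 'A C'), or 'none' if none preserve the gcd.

Answer: C E

Derivation:
Old gcd = 2; gcd of others (without N[0]) = 4
New gcd for candidate v: gcd(4, v). Preserves old gcd iff gcd(4, v) = 2.
  Option A: v=57, gcd(4,57)=1 -> changes
  Option B: v=41, gcd(4,41)=1 -> changes
  Option C: v=34, gcd(4,34)=2 -> preserves
  Option D: v=47, gcd(4,47)=1 -> changes
  Option E: v=22, gcd(4,22)=2 -> preserves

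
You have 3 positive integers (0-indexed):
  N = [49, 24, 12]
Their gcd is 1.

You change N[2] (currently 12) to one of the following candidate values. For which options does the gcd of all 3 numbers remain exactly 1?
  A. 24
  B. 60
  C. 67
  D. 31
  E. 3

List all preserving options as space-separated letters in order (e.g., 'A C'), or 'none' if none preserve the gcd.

Old gcd = 1; gcd of others (without N[2]) = 1
New gcd for candidate v: gcd(1, v). Preserves old gcd iff gcd(1, v) = 1.
  Option A: v=24, gcd(1,24)=1 -> preserves
  Option B: v=60, gcd(1,60)=1 -> preserves
  Option C: v=67, gcd(1,67)=1 -> preserves
  Option D: v=31, gcd(1,31)=1 -> preserves
  Option E: v=3, gcd(1,3)=1 -> preserves

Answer: A B C D E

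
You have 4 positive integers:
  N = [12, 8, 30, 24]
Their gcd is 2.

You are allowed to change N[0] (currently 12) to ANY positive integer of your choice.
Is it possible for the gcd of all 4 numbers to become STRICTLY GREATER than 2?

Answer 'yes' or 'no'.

Current gcd = 2
gcd of all OTHER numbers (without N[0]=12): gcd([8, 30, 24]) = 2
The new gcd after any change is gcd(2, new_value).
This can be at most 2.
Since 2 = old gcd 2, the gcd can only stay the same or decrease.

Answer: no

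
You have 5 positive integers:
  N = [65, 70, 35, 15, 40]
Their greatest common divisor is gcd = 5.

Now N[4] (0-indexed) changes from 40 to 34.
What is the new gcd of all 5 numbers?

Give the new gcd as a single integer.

Answer: 1

Derivation:
Numbers: [65, 70, 35, 15, 40], gcd = 5
Change: index 4, 40 -> 34
gcd of the OTHER numbers (without index 4): gcd([65, 70, 35, 15]) = 5
New gcd = gcd(g_others, new_val) = gcd(5, 34) = 1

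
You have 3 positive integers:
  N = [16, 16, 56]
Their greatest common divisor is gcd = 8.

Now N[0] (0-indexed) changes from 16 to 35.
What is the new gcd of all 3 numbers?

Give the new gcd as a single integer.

Numbers: [16, 16, 56], gcd = 8
Change: index 0, 16 -> 35
gcd of the OTHER numbers (without index 0): gcd([16, 56]) = 8
New gcd = gcd(g_others, new_val) = gcd(8, 35) = 1

Answer: 1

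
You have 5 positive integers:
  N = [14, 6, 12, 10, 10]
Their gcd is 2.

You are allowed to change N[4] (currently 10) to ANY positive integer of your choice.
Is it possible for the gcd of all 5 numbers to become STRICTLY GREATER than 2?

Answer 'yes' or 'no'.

Current gcd = 2
gcd of all OTHER numbers (without N[4]=10): gcd([14, 6, 12, 10]) = 2
The new gcd after any change is gcd(2, new_value).
This can be at most 2.
Since 2 = old gcd 2, the gcd can only stay the same or decrease.

Answer: no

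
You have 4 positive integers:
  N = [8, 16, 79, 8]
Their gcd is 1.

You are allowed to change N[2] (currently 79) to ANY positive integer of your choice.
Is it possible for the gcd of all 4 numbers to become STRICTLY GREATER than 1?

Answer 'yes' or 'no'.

Current gcd = 1
gcd of all OTHER numbers (without N[2]=79): gcd([8, 16, 8]) = 8
The new gcd after any change is gcd(8, new_value).
This can be at most 8.
Since 8 > old gcd 1, the gcd CAN increase (e.g., set N[2] = 8).

Answer: yes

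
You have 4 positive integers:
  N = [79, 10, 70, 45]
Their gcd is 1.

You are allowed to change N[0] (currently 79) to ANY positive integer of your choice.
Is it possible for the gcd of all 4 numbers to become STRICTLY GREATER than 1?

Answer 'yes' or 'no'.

Answer: yes

Derivation:
Current gcd = 1
gcd of all OTHER numbers (without N[0]=79): gcd([10, 70, 45]) = 5
The new gcd after any change is gcd(5, new_value).
This can be at most 5.
Since 5 > old gcd 1, the gcd CAN increase (e.g., set N[0] = 5).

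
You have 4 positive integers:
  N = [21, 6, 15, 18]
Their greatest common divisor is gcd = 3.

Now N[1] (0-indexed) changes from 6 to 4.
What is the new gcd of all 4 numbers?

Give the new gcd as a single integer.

Answer: 1

Derivation:
Numbers: [21, 6, 15, 18], gcd = 3
Change: index 1, 6 -> 4
gcd of the OTHER numbers (without index 1): gcd([21, 15, 18]) = 3
New gcd = gcd(g_others, new_val) = gcd(3, 4) = 1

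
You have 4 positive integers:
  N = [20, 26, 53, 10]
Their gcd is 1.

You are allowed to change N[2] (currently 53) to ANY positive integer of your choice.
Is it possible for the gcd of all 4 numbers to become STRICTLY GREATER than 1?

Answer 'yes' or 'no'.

Answer: yes

Derivation:
Current gcd = 1
gcd of all OTHER numbers (without N[2]=53): gcd([20, 26, 10]) = 2
The new gcd after any change is gcd(2, new_value).
This can be at most 2.
Since 2 > old gcd 1, the gcd CAN increase (e.g., set N[2] = 2).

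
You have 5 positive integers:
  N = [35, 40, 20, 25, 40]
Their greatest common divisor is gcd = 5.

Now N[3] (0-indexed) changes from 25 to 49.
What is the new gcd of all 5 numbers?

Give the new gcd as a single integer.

Numbers: [35, 40, 20, 25, 40], gcd = 5
Change: index 3, 25 -> 49
gcd of the OTHER numbers (without index 3): gcd([35, 40, 20, 40]) = 5
New gcd = gcd(g_others, new_val) = gcd(5, 49) = 1

Answer: 1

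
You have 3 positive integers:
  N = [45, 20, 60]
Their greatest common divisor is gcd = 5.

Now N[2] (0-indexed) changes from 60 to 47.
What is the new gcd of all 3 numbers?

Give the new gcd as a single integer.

Answer: 1

Derivation:
Numbers: [45, 20, 60], gcd = 5
Change: index 2, 60 -> 47
gcd of the OTHER numbers (without index 2): gcd([45, 20]) = 5
New gcd = gcd(g_others, new_val) = gcd(5, 47) = 1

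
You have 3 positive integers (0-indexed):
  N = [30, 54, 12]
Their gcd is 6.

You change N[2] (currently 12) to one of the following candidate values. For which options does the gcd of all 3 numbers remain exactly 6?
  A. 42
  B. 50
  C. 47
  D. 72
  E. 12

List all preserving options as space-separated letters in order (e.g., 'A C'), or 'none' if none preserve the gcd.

Answer: A D E

Derivation:
Old gcd = 6; gcd of others (without N[2]) = 6
New gcd for candidate v: gcd(6, v). Preserves old gcd iff gcd(6, v) = 6.
  Option A: v=42, gcd(6,42)=6 -> preserves
  Option B: v=50, gcd(6,50)=2 -> changes
  Option C: v=47, gcd(6,47)=1 -> changes
  Option D: v=72, gcd(6,72)=6 -> preserves
  Option E: v=12, gcd(6,12)=6 -> preserves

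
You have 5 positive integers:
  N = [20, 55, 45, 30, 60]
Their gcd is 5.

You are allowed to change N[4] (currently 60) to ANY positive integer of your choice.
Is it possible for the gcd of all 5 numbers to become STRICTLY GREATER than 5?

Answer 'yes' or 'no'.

Answer: no

Derivation:
Current gcd = 5
gcd of all OTHER numbers (without N[4]=60): gcd([20, 55, 45, 30]) = 5
The new gcd after any change is gcd(5, new_value).
This can be at most 5.
Since 5 = old gcd 5, the gcd can only stay the same or decrease.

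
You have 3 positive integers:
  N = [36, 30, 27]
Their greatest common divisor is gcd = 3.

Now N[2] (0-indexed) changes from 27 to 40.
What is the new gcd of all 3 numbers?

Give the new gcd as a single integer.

Answer: 2

Derivation:
Numbers: [36, 30, 27], gcd = 3
Change: index 2, 27 -> 40
gcd of the OTHER numbers (without index 2): gcd([36, 30]) = 6
New gcd = gcd(g_others, new_val) = gcd(6, 40) = 2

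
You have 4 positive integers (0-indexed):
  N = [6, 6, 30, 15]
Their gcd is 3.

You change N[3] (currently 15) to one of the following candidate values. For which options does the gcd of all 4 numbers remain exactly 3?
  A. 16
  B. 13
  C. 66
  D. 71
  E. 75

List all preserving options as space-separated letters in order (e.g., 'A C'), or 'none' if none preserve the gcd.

Answer: E

Derivation:
Old gcd = 3; gcd of others (without N[3]) = 6
New gcd for candidate v: gcd(6, v). Preserves old gcd iff gcd(6, v) = 3.
  Option A: v=16, gcd(6,16)=2 -> changes
  Option B: v=13, gcd(6,13)=1 -> changes
  Option C: v=66, gcd(6,66)=6 -> changes
  Option D: v=71, gcd(6,71)=1 -> changes
  Option E: v=75, gcd(6,75)=3 -> preserves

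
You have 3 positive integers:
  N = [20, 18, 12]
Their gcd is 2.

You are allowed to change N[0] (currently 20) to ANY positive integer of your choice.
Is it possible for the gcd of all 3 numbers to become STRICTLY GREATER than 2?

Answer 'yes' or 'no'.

Current gcd = 2
gcd of all OTHER numbers (without N[0]=20): gcd([18, 12]) = 6
The new gcd after any change is gcd(6, new_value).
This can be at most 6.
Since 6 > old gcd 2, the gcd CAN increase (e.g., set N[0] = 6).

Answer: yes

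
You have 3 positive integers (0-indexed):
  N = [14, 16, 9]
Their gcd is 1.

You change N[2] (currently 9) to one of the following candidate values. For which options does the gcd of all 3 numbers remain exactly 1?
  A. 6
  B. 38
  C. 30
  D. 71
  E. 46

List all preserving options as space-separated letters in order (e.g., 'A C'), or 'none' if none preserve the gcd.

Answer: D

Derivation:
Old gcd = 1; gcd of others (without N[2]) = 2
New gcd for candidate v: gcd(2, v). Preserves old gcd iff gcd(2, v) = 1.
  Option A: v=6, gcd(2,6)=2 -> changes
  Option B: v=38, gcd(2,38)=2 -> changes
  Option C: v=30, gcd(2,30)=2 -> changes
  Option D: v=71, gcd(2,71)=1 -> preserves
  Option E: v=46, gcd(2,46)=2 -> changes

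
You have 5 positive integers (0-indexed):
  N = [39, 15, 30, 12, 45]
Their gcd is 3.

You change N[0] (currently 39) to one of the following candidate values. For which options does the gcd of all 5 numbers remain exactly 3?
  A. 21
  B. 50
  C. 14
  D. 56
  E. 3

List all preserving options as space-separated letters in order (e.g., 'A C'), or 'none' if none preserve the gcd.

Answer: A E

Derivation:
Old gcd = 3; gcd of others (without N[0]) = 3
New gcd for candidate v: gcd(3, v). Preserves old gcd iff gcd(3, v) = 3.
  Option A: v=21, gcd(3,21)=3 -> preserves
  Option B: v=50, gcd(3,50)=1 -> changes
  Option C: v=14, gcd(3,14)=1 -> changes
  Option D: v=56, gcd(3,56)=1 -> changes
  Option E: v=3, gcd(3,3)=3 -> preserves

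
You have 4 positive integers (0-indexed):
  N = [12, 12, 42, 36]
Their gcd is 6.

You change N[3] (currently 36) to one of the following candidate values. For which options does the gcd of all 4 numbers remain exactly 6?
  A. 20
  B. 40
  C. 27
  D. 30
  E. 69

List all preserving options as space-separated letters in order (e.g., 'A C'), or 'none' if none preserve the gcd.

Answer: D

Derivation:
Old gcd = 6; gcd of others (without N[3]) = 6
New gcd for candidate v: gcd(6, v). Preserves old gcd iff gcd(6, v) = 6.
  Option A: v=20, gcd(6,20)=2 -> changes
  Option B: v=40, gcd(6,40)=2 -> changes
  Option C: v=27, gcd(6,27)=3 -> changes
  Option D: v=30, gcd(6,30)=6 -> preserves
  Option E: v=69, gcd(6,69)=3 -> changes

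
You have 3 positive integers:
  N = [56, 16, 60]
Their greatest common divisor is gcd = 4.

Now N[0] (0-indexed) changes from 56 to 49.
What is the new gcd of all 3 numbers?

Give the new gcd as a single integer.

Numbers: [56, 16, 60], gcd = 4
Change: index 0, 56 -> 49
gcd of the OTHER numbers (without index 0): gcd([16, 60]) = 4
New gcd = gcd(g_others, new_val) = gcd(4, 49) = 1

Answer: 1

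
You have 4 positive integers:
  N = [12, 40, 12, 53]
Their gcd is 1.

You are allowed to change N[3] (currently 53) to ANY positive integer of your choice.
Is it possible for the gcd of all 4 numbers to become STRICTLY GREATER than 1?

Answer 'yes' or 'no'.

Answer: yes

Derivation:
Current gcd = 1
gcd of all OTHER numbers (without N[3]=53): gcd([12, 40, 12]) = 4
The new gcd after any change is gcd(4, new_value).
This can be at most 4.
Since 4 > old gcd 1, the gcd CAN increase (e.g., set N[3] = 4).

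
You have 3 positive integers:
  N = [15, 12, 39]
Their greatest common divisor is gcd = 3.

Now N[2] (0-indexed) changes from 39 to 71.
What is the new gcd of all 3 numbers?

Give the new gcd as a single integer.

Answer: 1

Derivation:
Numbers: [15, 12, 39], gcd = 3
Change: index 2, 39 -> 71
gcd of the OTHER numbers (without index 2): gcd([15, 12]) = 3
New gcd = gcd(g_others, new_val) = gcd(3, 71) = 1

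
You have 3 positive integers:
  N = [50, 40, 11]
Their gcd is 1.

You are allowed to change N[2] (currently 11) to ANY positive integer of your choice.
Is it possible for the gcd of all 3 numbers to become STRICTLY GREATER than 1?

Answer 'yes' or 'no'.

Answer: yes

Derivation:
Current gcd = 1
gcd of all OTHER numbers (without N[2]=11): gcd([50, 40]) = 10
The new gcd after any change is gcd(10, new_value).
This can be at most 10.
Since 10 > old gcd 1, the gcd CAN increase (e.g., set N[2] = 10).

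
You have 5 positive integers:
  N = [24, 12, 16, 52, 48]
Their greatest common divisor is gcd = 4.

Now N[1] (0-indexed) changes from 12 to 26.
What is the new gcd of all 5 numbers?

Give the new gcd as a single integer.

Answer: 2

Derivation:
Numbers: [24, 12, 16, 52, 48], gcd = 4
Change: index 1, 12 -> 26
gcd of the OTHER numbers (without index 1): gcd([24, 16, 52, 48]) = 4
New gcd = gcd(g_others, new_val) = gcd(4, 26) = 2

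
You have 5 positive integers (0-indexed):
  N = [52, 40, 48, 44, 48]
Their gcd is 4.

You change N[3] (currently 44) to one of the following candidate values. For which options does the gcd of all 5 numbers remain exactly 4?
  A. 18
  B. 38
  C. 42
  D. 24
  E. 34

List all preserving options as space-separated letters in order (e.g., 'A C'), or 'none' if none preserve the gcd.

Old gcd = 4; gcd of others (without N[3]) = 4
New gcd for candidate v: gcd(4, v). Preserves old gcd iff gcd(4, v) = 4.
  Option A: v=18, gcd(4,18)=2 -> changes
  Option B: v=38, gcd(4,38)=2 -> changes
  Option C: v=42, gcd(4,42)=2 -> changes
  Option D: v=24, gcd(4,24)=4 -> preserves
  Option E: v=34, gcd(4,34)=2 -> changes

Answer: D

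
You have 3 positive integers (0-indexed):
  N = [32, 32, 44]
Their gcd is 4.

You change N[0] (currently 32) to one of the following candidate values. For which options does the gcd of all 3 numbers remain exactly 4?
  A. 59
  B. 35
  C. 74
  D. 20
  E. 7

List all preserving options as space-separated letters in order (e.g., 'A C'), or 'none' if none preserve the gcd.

Answer: D

Derivation:
Old gcd = 4; gcd of others (without N[0]) = 4
New gcd for candidate v: gcd(4, v). Preserves old gcd iff gcd(4, v) = 4.
  Option A: v=59, gcd(4,59)=1 -> changes
  Option B: v=35, gcd(4,35)=1 -> changes
  Option C: v=74, gcd(4,74)=2 -> changes
  Option D: v=20, gcd(4,20)=4 -> preserves
  Option E: v=7, gcd(4,7)=1 -> changes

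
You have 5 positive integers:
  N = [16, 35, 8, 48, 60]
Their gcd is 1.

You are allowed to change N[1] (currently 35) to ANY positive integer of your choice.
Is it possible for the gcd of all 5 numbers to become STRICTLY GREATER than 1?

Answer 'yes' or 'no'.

Current gcd = 1
gcd of all OTHER numbers (without N[1]=35): gcd([16, 8, 48, 60]) = 4
The new gcd after any change is gcd(4, new_value).
This can be at most 4.
Since 4 > old gcd 1, the gcd CAN increase (e.g., set N[1] = 4).

Answer: yes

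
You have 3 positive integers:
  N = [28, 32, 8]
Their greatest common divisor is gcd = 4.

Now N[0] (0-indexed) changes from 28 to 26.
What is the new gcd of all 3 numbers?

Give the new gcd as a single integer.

Numbers: [28, 32, 8], gcd = 4
Change: index 0, 28 -> 26
gcd of the OTHER numbers (without index 0): gcd([32, 8]) = 8
New gcd = gcd(g_others, new_val) = gcd(8, 26) = 2

Answer: 2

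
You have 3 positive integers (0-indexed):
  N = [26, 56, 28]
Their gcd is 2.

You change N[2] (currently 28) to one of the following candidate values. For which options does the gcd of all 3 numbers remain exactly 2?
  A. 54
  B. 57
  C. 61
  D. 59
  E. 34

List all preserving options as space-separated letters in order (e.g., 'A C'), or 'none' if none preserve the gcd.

Answer: A E

Derivation:
Old gcd = 2; gcd of others (without N[2]) = 2
New gcd for candidate v: gcd(2, v). Preserves old gcd iff gcd(2, v) = 2.
  Option A: v=54, gcd(2,54)=2 -> preserves
  Option B: v=57, gcd(2,57)=1 -> changes
  Option C: v=61, gcd(2,61)=1 -> changes
  Option D: v=59, gcd(2,59)=1 -> changes
  Option E: v=34, gcd(2,34)=2 -> preserves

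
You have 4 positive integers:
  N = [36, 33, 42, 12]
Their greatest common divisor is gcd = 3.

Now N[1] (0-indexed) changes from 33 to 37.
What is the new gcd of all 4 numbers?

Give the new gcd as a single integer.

Numbers: [36, 33, 42, 12], gcd = 3
Change: index 1, 33 -> 37
gcd of the OTHER numbers (without index 1): gcd([36, 42, 12]) = 6
New gcd = gcd(g_others, new_val) = gcd(6, 37) = 1

Answer: 1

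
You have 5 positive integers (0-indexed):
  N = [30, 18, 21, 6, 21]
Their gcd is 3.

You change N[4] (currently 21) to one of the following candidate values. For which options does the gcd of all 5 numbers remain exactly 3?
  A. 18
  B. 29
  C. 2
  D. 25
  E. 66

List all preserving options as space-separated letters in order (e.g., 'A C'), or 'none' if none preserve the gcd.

Answer: A E

Derivation:
Old gcd = 3; gcd of others (without N[4]) = 3
New gcd for candidate v: gcd(3, v). Preserves old gcd iff gcd(3, v) = 3.
  Option A: v=18, gcd(3,18)=3 -> preserves
  Option B: v=29, gcd(3,29)=1 -> changes
  Option C: v=2, gcd(3,2)=1 -> changes
  Option D: v=25, gcd(3,25)=1 -> changes
  Option E: v=66, gcd(3,66)=3 -> preserves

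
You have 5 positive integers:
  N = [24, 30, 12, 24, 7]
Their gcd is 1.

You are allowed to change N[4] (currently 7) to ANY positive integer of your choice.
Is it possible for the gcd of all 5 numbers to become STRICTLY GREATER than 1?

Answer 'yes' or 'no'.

Answer: yes

Derivation:
Current gcd = 1
gcd of all OTHER numbers (without N[4]=7): gcd([24, 30, 12, 24]) = 6
The new gcd after any change is gcd(6, new_value).
This can be at most 6.
Since 6 > old gcd 1, the gcd CAN increase (e.g., set N[4] = 6).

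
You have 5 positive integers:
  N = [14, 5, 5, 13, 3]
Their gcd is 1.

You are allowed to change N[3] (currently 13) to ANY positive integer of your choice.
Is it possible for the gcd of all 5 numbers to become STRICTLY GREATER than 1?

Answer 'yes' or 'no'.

Answer: no

Derivation:
Current gcd = 1
gcd of all OTHER numbers (without N[3]=13): gcd([14, 5, 5, 3]) = 1
The new gcd after any change is gcd(1, new_value).
This can be at most 1.
Since 1 = old gcd 1, the gcd can only stay the same or decrease.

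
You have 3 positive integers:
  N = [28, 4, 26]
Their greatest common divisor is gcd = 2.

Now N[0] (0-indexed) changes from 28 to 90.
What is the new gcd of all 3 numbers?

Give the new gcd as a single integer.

Numbers: [28, 4, 26], gcd = 2
Change: index 0, 28 -> 90
gcd of the OTHER numbers (without index 0): gcd([4, 26]) = 2
New gcd = gcd(g_others, new_val) = gcd(2, 90) = 2

Answer: 2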